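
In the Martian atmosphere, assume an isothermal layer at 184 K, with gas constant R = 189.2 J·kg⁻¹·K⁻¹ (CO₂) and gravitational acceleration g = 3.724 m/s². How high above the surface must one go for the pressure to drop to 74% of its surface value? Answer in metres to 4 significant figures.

Scale height: H = RT/g = 189.2 × 184 / 3.724 = 9348.2 m.
Set P/P₀ = exp(−z/H) = 0.74, so z = −H ln(0.74).
−ln(0.74) = 0.30111; z = 9348.2 × 0.30111 = 2814.8 m.

z ≈ 2815 m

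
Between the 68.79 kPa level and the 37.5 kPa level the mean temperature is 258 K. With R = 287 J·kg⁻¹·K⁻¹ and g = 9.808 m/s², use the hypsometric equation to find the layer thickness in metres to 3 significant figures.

Δz ≈ 4580 m

Hypsometric equation: Δz = (R T̄/g) ln(P₁/P₂).
R T̄/g = 287 × 258 / 9.808 = 7549.6 m.
ln(68.79/37.5) = ln(1.8344) = 0.60672.
Δz = 7549.6 × 0.60672 = 4580.5 m.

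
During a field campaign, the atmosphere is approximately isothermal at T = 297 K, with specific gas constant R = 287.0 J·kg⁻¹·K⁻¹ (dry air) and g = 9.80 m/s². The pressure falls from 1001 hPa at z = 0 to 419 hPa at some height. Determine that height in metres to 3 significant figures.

z ≈ 7570 m

Scale height: H = RT/g = 287.0 × 297 / 9.80 = 8697.9 m.
Invert the barometric formula: z = H ln(P₀/P).
P₀/P = 1001/419 = 2.3890; ln(2.3890) = 0.87087.
z = 8697.9 × 0.87087 = 7574.7 m.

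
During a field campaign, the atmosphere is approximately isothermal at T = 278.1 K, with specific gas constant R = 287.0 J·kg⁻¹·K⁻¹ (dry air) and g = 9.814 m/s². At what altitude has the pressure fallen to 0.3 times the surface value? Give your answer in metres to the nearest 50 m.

z ≈ 9800 m

Scale height: H = RT/g = 287.0 × 278.1 / 9.814 = 8132.7 m.
Set P/P₀ = exp(−z/H) = 0.3, so z = −H ln(0.3).
−ln(0.3) = 1.2040; z = 8132.7 × 1.2040 = 9791.8 m.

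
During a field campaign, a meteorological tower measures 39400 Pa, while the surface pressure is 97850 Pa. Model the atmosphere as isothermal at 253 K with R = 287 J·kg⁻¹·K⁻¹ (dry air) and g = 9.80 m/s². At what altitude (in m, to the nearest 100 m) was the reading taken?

z ≈ 6700 m

Scale height: H = RT/g = 287 × 253 / 9.80 = 7409.3 m.
Invert the barometric formula: z = H ln(P₀/P).
P₀/P = 97850/39400 = 2.4835; ln(2.4835) = 0.90967.
z = 7409.3 × 0.90967 = 6740.0 m.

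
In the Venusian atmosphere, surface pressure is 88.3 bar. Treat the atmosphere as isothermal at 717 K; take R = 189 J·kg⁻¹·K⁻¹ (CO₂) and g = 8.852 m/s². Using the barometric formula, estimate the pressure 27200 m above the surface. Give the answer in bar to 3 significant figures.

Scale height: H = RT/g = 189 × 717 / 8.852 = 15309 m.
Barometric formula: P = P₀ exp(−z/H).
z/H = 27200/15309 = 1.7767; exp(−1.7767) = 0.16920.
P = 88.3 × 0.16920 = 14.940 bar.

P ≈ 14.9 bar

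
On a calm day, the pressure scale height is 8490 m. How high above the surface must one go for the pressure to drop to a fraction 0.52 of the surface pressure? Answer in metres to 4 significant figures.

z ≈ 5552 m

Set P/P₀ = exp(−z/H) = 0.52, so z = −H ln(0.52).
−ln(0.52) = 0.65393; z = 8490.0 × 0.65393 = 5551.9 m.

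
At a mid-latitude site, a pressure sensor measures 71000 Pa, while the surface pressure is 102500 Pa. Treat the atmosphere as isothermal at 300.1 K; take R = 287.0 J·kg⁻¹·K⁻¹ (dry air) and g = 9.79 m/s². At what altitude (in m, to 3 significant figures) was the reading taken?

Scale height: H = RT/g = 287.0 × 300.1 / 9.79 = 8797.6 m.
Invert the barometric formula: z = H ln(P₀/P).
P₀/P = 102500/71000 = 1.4437; ln(1.4437) = 0.36721.
z = 8797.6 × 0.36721 = 3230.6 m.

z ≈ 3230 m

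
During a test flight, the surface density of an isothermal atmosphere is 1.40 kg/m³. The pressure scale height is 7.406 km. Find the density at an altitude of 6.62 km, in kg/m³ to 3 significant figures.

ρ ≈ 0.573 kg/m³

In an isothermal atmosphere, density decays like pressure: ρ = ρ₀ exp(−z/H).
z/H = 6620.0/7406.0 = 0.89387; exp(−0.89387) = 0.40907.
ρ = 1.40 × 0.40907 = 0.57270 kg/m³.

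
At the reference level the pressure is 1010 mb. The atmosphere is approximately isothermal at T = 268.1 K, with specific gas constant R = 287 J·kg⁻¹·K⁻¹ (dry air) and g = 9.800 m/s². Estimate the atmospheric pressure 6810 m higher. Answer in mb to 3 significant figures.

P ≈ 424 mb

Scale height: H = RT/g = 287 × 268.1 / 9.800 = 7851.5 m.
Barometric formula: P = P₀ exp(−z/H).
z/H = 6810.0/7851.5 = 0.86735; exp(−0.86735) = 0.42006.
P = 1010 × 0.42006 = 424.26 mb.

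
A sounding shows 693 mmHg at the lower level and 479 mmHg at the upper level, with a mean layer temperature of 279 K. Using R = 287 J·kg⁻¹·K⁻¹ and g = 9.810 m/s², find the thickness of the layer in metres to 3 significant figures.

Hypsometric equation: Δz = (R T̄/g) ln(P₁/P₂).
R T̄/g = 287 × 279 / 9.810 = 8162.4 m.
ln(693/479) = ln(1.4468) = 0.36935.
Δz = 8162.4 × 0.36935 = 3014.8 m.

Δz ≈ 3010 m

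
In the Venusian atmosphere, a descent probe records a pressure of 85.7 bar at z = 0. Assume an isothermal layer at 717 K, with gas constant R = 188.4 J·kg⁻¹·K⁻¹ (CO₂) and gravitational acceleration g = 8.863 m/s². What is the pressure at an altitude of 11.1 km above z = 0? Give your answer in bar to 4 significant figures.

P ≈ 41.37 bar

Scale height: H = RT/g = 188.4 × 717 / 8.863 = 15241 m.
Barometric formula: P = P₀ exp(−z/H).
z/H = 11100/15241 = 0.72830; exp(−0.72830) = 0.48273.
P = 85.7 × 0.48273 = 41.370 bar.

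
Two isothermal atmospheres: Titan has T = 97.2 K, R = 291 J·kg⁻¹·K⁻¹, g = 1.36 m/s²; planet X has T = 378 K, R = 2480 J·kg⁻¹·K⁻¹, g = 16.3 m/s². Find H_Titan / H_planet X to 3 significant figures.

H = RT/g for each body.
H_Titan = 291 × 97.2 / 1.36 = 20798 m.
H_planet X = 2480 × 378 / 16.3 = 57512 m.
H_Titan/H_planet X = 20798/57512 = 0.36163.

H_Titan/H_planet X ≈ 0.362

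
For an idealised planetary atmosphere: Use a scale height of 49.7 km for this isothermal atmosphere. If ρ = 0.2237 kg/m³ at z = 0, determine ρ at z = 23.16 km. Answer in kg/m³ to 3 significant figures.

In an isothermal atmosphere, density decays like pressure: ρ = ρ₀ exp(−z/H).
z/H = 23160/49700 = 0.46600; exp(−0.46600) = 0.62751.
ρ = 0.2237 × 0.62751 = 0.14037 kg/m³.

ρ ≈ 0.140 kg/m³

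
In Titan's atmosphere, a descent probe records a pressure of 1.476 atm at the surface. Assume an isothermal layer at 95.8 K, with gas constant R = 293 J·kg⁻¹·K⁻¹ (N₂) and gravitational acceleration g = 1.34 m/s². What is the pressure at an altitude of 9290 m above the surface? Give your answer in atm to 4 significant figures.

P ≈ 0.9473 atm

Scale height: H = RT/g = 293 × 95.8 / 1.34 = 20947 m.
Barometric formula: P = P₀ exp(−z/H).
z/H = 9290.0/20947 = 0.44350; exp(−0.44350) = 0.64179.
P = 1.476 × 0.64179 = 0.94728 atm.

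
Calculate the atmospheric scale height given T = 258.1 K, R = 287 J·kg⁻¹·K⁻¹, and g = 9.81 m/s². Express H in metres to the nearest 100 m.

The scale height of an isothermal atmosphere is H = RT/g.
H = 287 × 258.1 / 9.81 = 74075/9.81 = 7551.0 m.

H ≈ 7600 m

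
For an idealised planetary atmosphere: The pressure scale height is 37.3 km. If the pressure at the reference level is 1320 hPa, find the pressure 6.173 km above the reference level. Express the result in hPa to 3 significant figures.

Barometric formula: P = P₀ exp(−z/H).
z/H = 6173.0/37300 = 0.16550; exp(−0.16550) = 0.84747.
P = 1320 × 0.84747 = 1118.7 hPa.

P ≈ 1120 hPa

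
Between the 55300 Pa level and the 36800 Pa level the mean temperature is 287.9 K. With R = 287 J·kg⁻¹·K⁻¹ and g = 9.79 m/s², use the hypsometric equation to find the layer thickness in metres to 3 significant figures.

Δz ≈ 3440 m

Hypsometric equation: Δz = (R T̄/g) ln(P₁/P₂).
R T̄/g = 287 × 287.9 / 9.79 = 8440.0 m.
ln(55300/36800) = ln(1.5027) = 0.40726.
Δz = 8440.0 × 0.40726 = 3437.3 m.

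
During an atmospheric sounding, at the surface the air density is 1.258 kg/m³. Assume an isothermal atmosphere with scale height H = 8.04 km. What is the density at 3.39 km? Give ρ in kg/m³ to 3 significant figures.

In an isothermal atmosphere, density decays like pressure: ρ = ρ₀ exp(−z/H).
z/H = 3390.0/8040.0 = 0.42164; exp(−0.42164) = 0.65597.
ρ = 1.258 × 0.65597 = 0.82521 kg/m³.

ρ ≈ 0.825 kg/m³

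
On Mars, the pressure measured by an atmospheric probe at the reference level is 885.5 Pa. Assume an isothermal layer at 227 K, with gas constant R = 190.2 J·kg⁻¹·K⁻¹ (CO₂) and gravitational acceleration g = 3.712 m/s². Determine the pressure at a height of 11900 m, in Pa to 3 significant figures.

P ≈ 318 Pa

Scale height: H = RT/g = 190.2 × 227 / 3.712 = 11631 m.
Barometric formula: P = P₀ exp(−z/H).
z/H = 11900/11631 = 1.0231; exp(−1.0231) = 0.35948.
P = 885.5 × 0.35948 = 318.32 Pa.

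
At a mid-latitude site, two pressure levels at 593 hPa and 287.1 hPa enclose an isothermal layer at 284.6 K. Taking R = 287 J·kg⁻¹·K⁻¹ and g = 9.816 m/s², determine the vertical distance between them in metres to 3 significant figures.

Δz ≈ 6040 m

Hypsometric equation: Δz = (R T̄/g) ln(P₁/P₂).
R T̄/g = 287 × 284.6 / 9.816 = 8321.1 m.
ln(593/287.1) = ln(2.0655) = 0.72537.
Δz = 8321.1 × 0.72537 = 6035.9 m.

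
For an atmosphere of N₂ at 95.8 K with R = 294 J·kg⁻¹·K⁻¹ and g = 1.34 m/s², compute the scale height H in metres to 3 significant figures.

The scale height of an isothermal atmosphere is H = RT/g.
H = 294 × 95.8 / 1.34 = 28165/1.34 = 21019 m.

H ≈ 21000 m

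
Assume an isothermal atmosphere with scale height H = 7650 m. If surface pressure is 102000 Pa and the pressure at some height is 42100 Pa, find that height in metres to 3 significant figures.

z ≈ 6770 m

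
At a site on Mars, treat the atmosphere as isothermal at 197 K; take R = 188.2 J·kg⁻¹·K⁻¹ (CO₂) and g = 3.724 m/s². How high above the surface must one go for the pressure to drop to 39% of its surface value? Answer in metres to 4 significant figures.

Scale height: H = RT/g = 188.2 × 197 / 3.724 = 9955.8 m.
Set P/P₀ = exp(−z/H) = 0.39, so z = −H ln(0.39).
−ln(0.39) = 0.94161; z = 9955.8 × 0.94161 = 9374.5 m.

z ≈ 9374 m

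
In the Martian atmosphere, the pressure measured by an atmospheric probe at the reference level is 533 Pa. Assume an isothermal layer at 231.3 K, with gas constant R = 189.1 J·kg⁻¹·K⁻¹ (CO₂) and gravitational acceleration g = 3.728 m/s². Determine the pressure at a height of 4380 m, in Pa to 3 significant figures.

Scale height: H = RT/g = 189.1 × 231.3 / 3.728 = 11733 m.
Barometric formula: P = P₀ exp(−z/H).
z/H = 4380.0/11733 = 0.37331; exp(−0.37331) = 0.68845.
P = 533 × 0.68845 = 366.94 Pa.

P ≈ 367 Pa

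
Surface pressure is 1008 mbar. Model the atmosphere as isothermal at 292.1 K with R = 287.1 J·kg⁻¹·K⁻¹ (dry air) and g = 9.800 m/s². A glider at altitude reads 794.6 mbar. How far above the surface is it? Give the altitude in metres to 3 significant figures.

Scale height: H = RT/g = 287.1 × 292.1 / 9.800 = 8557.3 m.
Invert the barometric formula: z = H ln(P₀/P).
P₀/P = 1008/794.6 = 1.2686; ln(1.2686) = 0.23791.
z = 8557.3 × 0.23791 = 2035.9 m.

z ≈ 2040 m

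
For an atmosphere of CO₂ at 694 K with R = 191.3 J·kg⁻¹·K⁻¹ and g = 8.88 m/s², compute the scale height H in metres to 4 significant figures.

H ≈ 14950 m

The scale height of an isothermal atmosphere is H = RT/g.
H = 191.3 × 694 / 8.88 = 132760/8.88 = 14950 m.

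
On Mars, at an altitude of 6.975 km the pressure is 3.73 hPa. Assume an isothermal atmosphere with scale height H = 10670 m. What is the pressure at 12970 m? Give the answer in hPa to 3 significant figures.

P ≈ 2.13 hPa

Between two levels, P₂ = P₁ exp(−Δz/H) with Δz = z₂ − z₁.
Δz = 12970 − 6975.0 = 5995.0 m; Δz/H = 5995.0/10670 = 0.56186.
P₂ = 3.73 × exp(−0.56186) = 3.73 × 0.57015 = 2.1267 hPa.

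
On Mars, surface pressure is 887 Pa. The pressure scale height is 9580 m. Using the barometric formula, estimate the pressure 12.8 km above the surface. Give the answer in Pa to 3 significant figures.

P ≈ 233 Pa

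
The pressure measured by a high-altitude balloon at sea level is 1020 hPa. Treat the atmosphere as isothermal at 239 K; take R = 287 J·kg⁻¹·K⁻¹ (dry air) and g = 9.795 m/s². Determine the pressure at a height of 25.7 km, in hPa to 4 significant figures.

Scale height: H = RT/g = 287 × 239 / 9.795 = 7002.9 m.
Barometric formula: P = P₀ exp(−z/H).
z/H = 25700/7002.9 = 3.6699; exp(−3.6699) = 0.025479.
P = 1020 × 0.025479 = 25.989 hPa.

P ≈ 25.99 hPa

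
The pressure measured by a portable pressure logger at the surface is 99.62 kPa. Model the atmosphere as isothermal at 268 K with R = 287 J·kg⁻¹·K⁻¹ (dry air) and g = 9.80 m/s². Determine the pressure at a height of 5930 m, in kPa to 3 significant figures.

P ≈ 46.8 kPa

Scale height: H = RT/g = 287 × 268 / 9.80 = 7848.6 m.
Barometric formula: P = P₀ exp(−z/H).
z/H = 5930.0/7848.6 = 0.75555; exp(−0.75555) = 0.46975.
P = 99.62 × 0.46975 = 46.796 kPa.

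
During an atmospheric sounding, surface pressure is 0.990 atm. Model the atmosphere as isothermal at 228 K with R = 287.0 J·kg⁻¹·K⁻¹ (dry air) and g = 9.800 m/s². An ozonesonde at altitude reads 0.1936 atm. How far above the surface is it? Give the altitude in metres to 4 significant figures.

z ≈ 10900 m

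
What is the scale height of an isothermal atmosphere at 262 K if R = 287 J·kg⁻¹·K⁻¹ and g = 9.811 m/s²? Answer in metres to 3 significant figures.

H ≈ 7660 m

The scale height of an isothermal atmosphere is H = RT/g.
H = 287 × 262 / 9.811 = 75194/9.811 = 7664.3 m.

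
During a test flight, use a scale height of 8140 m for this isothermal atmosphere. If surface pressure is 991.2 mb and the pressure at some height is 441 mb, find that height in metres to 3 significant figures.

z ≈ 6590 m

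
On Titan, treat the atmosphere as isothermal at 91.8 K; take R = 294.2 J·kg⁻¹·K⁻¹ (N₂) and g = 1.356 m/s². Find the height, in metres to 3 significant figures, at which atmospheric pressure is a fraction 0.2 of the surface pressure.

Scale height: H = RT/g = 294.2 × 91.8 / 1.356 = 19917 m.
Set P/P₀ = exp(−z/H) = 0.2, so z = −H ln(0.2).
−ln(0.2) = 1.6094; z = 19917 × 1.6094 = 32054 m.

z ≈ 32100 m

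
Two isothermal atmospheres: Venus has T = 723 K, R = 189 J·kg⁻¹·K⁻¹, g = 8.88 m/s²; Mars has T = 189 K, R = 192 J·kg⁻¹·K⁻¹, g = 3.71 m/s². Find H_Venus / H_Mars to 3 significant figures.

H = RT/g for each body.
H_Venus = 189 × 723 / 8.88 = 15388 m.
H_Mars = 192 × 189 / 3.71 = 9781.1 m.
H_Venus/H_Mars = 15388/9781.1 = 1.5732.

H_Venus/H_Mars ≈ 1.57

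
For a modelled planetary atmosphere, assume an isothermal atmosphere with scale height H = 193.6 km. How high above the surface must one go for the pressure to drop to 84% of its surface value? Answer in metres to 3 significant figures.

z ≈ 33800 m

Set P/P₀ = exp(−z/H) = 0.84, so z = −H ln(0.84).
−ln(0.84) = 0.17435; z = 193600 × 0.17435 = 33754 m.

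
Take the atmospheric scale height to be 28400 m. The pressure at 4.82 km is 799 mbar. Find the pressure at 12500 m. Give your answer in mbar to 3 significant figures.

P ≈ 610 mbar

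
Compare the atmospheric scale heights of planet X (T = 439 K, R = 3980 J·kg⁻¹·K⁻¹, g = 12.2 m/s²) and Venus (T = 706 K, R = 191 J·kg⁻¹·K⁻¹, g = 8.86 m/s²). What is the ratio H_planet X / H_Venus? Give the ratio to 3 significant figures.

H_planet X/H_Venus ≈ 9.41

H = RT/g for each body.
H_planet X = 3980 × 439 / 12.2 = 143210 m.
H_Venus = 191 × 706 / 8.86 = 15220 m.
H_planet X/H_Venus = 143210/15220 = 9.4093.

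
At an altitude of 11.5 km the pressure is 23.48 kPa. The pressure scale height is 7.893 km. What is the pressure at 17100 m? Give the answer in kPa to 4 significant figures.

Between two levels, P₂ = P₁ exp(−Δz/H) with Δz = z₂ − z₁.
Δz = 17100 − 11500 = 5600.0 m; Δz/H = 5600.0/7893.0 = 0.70949.
P₂ = 23.48 × exp(−0.70949) = 23.48 × 0.49189 = 11.550 kPa.

P ≈ 11.55 kPa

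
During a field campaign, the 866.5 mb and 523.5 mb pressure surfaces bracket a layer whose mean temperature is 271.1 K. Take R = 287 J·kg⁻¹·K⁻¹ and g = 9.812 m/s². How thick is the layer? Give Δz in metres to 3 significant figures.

Hypsometric equation: Δz = (R T̄/g) ln(P₁/P₂).
R T̄/g = 287 × 271.1 / 9.812 = 7929.6 m.
ln(866.5/523.5) = ln(1.6552) = 0.50392.
Δz = 7929.6 × 0.50392 = 3995.9 m.

Δz ≈ 4000 m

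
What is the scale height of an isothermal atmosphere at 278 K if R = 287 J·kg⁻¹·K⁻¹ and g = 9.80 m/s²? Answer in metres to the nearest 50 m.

H ≈ 8150 m

The scale height of an isothermal atmosphere is H = RT/g.
H = 287 × 278 / 9.80 = 79786/9.80 = 8141.4 m.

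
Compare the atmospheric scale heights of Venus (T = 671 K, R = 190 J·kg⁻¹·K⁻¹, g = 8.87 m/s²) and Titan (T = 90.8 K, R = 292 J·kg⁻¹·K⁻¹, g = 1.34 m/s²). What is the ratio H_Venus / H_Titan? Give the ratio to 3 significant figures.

H = RT/g for each body.
H_Venus = 190 × 671 / 8.87 = 14373 m.
H_Titan = 292 × 90.8 / 1.34 = 19786 m.
H_Venus/H_Titan = 14373/19786 = 0.72642.

H_Venus/H_Titan ≈ 0.726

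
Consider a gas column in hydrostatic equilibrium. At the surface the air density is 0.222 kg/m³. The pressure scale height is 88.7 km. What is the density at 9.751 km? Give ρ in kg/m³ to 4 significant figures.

ρ ≈ 0.1989 kg/m³

In an isothermal atmosphere, density decays like pressure: ρ = ρ₀ exp(−z/H).
z/H = 9751.0/88700 = 0.10993; exp(−0.10993) = 0.89590.
ρ = 0.222 × 0.89590 = 0.19889 kg/m³.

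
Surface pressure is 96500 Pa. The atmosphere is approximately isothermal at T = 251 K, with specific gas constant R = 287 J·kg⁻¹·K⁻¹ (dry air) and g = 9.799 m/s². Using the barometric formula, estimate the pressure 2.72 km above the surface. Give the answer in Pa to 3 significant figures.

P ≈ 66700 Pa

Scale height: H = RT/g = 287 × 251 / 9.799 = 7351.5 m.
Barometric formula: P = P₀ exp(−z/H).
z/H = 2720.0/7351.5 = 0.36999; exp(−0.36999) = 0.69074.
P = 96500 × 0.69074 = 66656 Pa.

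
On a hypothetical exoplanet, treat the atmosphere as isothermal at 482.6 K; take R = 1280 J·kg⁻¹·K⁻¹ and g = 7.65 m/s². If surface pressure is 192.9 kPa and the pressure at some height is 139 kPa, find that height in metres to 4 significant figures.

Scale height: H = RT/g = 1280 × 482.6 / 7.65 = 80749 m.
Invert the barometric formula: z = H ln(P₀/P).
P₀/P = 192.9/139 = 1.3878; ln(1.3878) = 0.32772.
z = 80749 × 0.32772 = 26463 m.

z ≈ 26460 m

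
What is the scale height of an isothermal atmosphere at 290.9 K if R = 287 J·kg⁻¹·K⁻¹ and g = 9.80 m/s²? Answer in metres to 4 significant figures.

H ≈ 8519 m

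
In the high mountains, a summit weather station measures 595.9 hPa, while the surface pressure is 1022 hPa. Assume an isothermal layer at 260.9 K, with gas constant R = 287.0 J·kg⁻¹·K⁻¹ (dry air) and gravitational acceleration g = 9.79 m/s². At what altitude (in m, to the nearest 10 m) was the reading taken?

z ≈ 4130 m

Scale height: H = RT/g = 287.0 × 260.9 / 9.79 = 7648.4 m.
Invert the barometric formula: z = H ln(P₀/P).
P₀/P = 1022/595.9 = 1.7151; ln(1.7151) = 0.53947.
z = 7648.4 × 0.53947 = 4126.1 m.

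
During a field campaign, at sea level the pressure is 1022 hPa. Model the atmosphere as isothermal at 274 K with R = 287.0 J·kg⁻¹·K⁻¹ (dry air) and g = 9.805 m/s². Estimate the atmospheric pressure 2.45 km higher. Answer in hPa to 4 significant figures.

Scale height: H = RT/g = 287.0 × 274 / 9.805 = 8020.2 m.
Barometric formula: P = P₀ exp(−z/H).
z/H = 2450.0/8020.2 = 0.30548; exp(−0.30548) = 0.73677.
P = 1022 × 0.73677 = 752.98 hPa.

P ≈ 753.0 hPa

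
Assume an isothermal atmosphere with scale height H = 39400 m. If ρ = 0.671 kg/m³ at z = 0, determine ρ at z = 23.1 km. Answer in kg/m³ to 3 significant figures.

In an isothermal atmosphere, density decays like pressure: ρ = ρ₀ exp(−z/H).
z/H = 23100/39400 = 0.58629; exp(−0.58629) = 0.55639.
ρ = 0.671 × 0.55639 = 0.37334 kg/m³.

ρ ≈ 0.373 kg/m³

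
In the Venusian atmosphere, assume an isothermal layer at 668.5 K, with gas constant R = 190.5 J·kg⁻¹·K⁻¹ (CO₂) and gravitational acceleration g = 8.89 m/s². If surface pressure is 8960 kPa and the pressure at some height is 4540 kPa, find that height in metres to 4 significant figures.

Scale height: H = RT/g = 190.5 × 668.5 / 8.89 = 14325 m.
Invert the barometric formula: z = H ln(P₀/P).
P₀/P = 8960/4540 = 1.9736; ln(1.9736) = 0.67986.
z = 14325 × 0.67986 = 9739.0 m.

z ≈ 9739 m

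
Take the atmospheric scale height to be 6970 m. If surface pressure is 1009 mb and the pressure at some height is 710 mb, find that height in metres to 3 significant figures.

z ≈ 2450 m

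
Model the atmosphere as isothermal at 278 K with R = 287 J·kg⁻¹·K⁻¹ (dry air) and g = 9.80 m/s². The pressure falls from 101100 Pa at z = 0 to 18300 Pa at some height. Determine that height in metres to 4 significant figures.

Scale height: H = RT/g = 287 × 278 / 9.80 = 8141.4 m.
Invert the barometric formula: z = H ln(P₀/P).
P₀/P = 101100/18300 = 5.5246; ln(5.5246) = 1.7092.
z = 8141.4 × 1.7092 = 13915 m.

z ≈ 13920 m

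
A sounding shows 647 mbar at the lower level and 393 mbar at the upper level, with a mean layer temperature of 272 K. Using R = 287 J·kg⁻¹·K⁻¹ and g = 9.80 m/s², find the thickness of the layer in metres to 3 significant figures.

Hypsometric equation: Δz = (R T̄/g) ln(P₁/P₂).
R T̄/g = 287 × 272 / 9.80 = 7965.7 m.
ln(647/393) = ln(1.6463) = 0.49853.
Δz = 7965.7 × 0.49853 = 3971.1 m.

Δz ≈ 3970 m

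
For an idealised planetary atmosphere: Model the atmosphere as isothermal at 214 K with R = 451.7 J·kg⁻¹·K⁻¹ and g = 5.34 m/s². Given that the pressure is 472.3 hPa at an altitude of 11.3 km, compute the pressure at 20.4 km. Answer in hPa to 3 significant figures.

Scale height: H = RT/g = 451.7 × 214 / 5.34 = 18102 m.
Between two levels, P₂ = P₁ exp(−Δz/H) with Δz = z₂ − z₁.
Δz = 20400 − 11300 = 9100.0 m; Δz/H = 9100.0/18102 = 0.50271.
P₂ = 472.3 × exp(−0.50271) = 472.3 × 0.60489 = 285.69 hPa.

P ≈ 286 hPa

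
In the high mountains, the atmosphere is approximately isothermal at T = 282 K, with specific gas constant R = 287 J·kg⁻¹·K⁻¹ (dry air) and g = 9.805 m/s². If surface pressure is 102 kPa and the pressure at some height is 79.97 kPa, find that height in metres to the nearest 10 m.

z ≈ 2010 m

Scale height: H = RT/g = 287 × 282 / 9.805 = 8254.4 m.
Invert the barometric formula: z = H ln(P₀/P).
P₀/P = 102/79.97 = 1.2755; ln(1.2755) = 0.24334.
z = 8254.4 × 0.24334 = 2008.6 m.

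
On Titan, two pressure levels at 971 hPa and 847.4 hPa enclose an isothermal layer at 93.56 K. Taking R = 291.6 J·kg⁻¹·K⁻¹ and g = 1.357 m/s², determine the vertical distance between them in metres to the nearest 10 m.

Δz ≈ 2740 m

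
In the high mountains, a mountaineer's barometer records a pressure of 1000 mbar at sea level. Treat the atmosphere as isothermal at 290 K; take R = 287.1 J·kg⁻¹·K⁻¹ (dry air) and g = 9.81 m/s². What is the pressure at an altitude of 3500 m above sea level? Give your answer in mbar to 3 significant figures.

Scale height: H = RT/g = 287.1 × 290 / 9.81 = 8487.2 m.
Barometric formula: P = P₀ exp(−z/H).
z/H = 3500.0/8487.2 = 0.41239; exp(−0.41239) = 0.66207.
P = 1000 × 0.66207 = 662.07 mbar.

P ≈ 662 mbar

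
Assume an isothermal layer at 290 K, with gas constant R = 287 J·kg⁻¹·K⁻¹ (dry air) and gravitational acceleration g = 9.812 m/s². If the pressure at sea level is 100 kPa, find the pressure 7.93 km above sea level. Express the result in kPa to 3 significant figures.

P ≈ 39.3 kPa

Scale height: H = RT/g = 287 × 290 / 9.812 = 8482.5 m.
Barometric formula: P = P₀ exp(−z/H).
z/H = 7930.0/8482.5 = 0.93487; exp(−0.93487) = 0.39264.
P = 100 × 0.39264 = 39.264 kPa.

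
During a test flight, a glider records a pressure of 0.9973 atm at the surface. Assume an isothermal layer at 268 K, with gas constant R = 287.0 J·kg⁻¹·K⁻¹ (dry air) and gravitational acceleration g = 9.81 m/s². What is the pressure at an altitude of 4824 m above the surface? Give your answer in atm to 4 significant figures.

P ≈ 0.5390 atm

Scale height: H = RT/g = 287.0 × 268 / 9.81 = 7840.6 m.
Barometric formula: P = P₀ exp(−z/H).
z/H = 4824.0/7840.6 = 0.61526; exp(−0.61526) = 0.54050.
P = 0.9973 × 0.54050 = 0.53904 atm.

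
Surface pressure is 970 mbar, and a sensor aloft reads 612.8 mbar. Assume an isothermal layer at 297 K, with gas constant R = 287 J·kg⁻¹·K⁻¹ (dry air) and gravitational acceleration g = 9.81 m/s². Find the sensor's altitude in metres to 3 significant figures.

z ≈ 3990 m

Scale height: H = RT/g = 287 × 297 / 9.81 = 8689.0 m.
Invert the barometric formula: z = H ln(P₀/P).
P₀/P = 970/612.8 = 1.5829; ln(1.5829) = 0.45926.
z = 8689.0 × 0.45926 = 3990.5 m.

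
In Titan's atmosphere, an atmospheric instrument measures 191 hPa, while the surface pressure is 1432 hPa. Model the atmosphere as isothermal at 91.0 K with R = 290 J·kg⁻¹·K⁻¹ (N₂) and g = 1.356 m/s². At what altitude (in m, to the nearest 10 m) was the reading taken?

Scale height: H = RT/g = 290 × 91.0 / 1.356 = 19462 m.
Invert the barometric formula: z = H ln(P₀/P).
P₀/P = 1432/191 = 7.4974; ln(7.4974) = 2.0146.
z = 19462 × 2.0146 = 39208 m.

z ≈ 39210 m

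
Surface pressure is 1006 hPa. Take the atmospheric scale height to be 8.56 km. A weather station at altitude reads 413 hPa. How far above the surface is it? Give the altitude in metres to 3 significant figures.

z ≈ 7620 m

Invert the barometric formula: z = H ln(P₀/P).
P₀/P = 1006/413 = 2.4358; ln(2.4358) = 0.89028.
z = 8560.0 × 0.89028 = 7620.8 m.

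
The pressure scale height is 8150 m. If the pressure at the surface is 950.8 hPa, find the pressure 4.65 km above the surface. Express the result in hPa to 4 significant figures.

Barometric formula: P = P₀ exp(−z/H).
z/H = 4650.0/8150.0 = 0.57055; exp(−0.57055) = 0.56521.
P = 950.8 × 0.56521 = 537.40 hPa.

P ≈ 537.4 hPa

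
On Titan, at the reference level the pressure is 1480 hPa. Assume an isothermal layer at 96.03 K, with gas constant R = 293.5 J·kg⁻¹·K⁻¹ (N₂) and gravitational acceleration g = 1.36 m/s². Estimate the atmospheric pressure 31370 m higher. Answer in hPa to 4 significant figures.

Scale height: H = RT/g = 293.5 × 96.03 / 1.36 = 20724 m.
Barometric formula: P = P₀ exp(−z/H).
z/H = 31370/20724 = 1.5137; exp(−1.5137) = 0.22009.
P = 1480 × 0.22009 = 325.73 hPa.

P ≈ 325.7 hPa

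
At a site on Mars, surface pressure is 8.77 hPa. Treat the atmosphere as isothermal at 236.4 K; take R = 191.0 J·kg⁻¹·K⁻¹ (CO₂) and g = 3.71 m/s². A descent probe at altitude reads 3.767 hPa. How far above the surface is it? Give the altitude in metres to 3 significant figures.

Scale height: H = RT/g = 191.0 × 236.4 / 3.71 = 12170 m.
Invert the barometric formula: z = H ln(P₀/P).
P₀/P = 8.77/3.767 = 2.3281; ln(2.3281) = 0.84505.
z = 12170 × 0.84505 = 10284 m.

z ≈ 10300 m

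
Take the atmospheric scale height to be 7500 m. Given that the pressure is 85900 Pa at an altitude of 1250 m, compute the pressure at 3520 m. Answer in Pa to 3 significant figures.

Between two levels, P₂ = P₁ exp(−Δz/H) with Δz = z₂ − z₁.
Δz = 3520.0 − 1250.0 = 2270.0 m; Δz/H = 2270.0/7500.0 = 0.30267.
P₂ = 85900 × exp(−0.30267) = 85900 × 0.73884 = 63466 Pa.

P ≈ 63500 Pa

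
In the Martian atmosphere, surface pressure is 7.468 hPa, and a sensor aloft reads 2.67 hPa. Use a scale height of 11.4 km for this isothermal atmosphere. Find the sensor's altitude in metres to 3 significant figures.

z ≈ 11700 m

Invert the barometric formula: z = H ln(P₀/P).
P₀/P = 7.468/2.67 = 2.7970; ln(2.7970) = 1.0285.
z = 11400 × 1.0285 = 11725 m.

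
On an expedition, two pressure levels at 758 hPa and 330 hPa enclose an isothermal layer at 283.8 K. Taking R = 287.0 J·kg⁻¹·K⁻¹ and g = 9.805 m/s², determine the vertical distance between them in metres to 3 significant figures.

Δz ≈ 6910 m

Hypsometric equation: Δz = (R T̄/g) ln(P₁/P₂).
R T̄/g = 287.0 × 283.8 / 9.805 = 8307.0 m.
ln(758/330) = ln(2.2970) = 0.83160.
Δz = 8307.0 × 0.83160 = 6908.1 m.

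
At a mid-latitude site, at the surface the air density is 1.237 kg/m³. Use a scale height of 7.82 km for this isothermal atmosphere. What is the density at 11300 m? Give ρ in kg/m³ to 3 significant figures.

In an isothermal atmosphere, density decays like pressure: ρ = ρ₀ exp(−z/H).
z/H = 11300/7820.0 = 1.4450; exp(−1.4450) = 0.23575.
ρ = 1.237 × 0.23575 = 0.29162 kg/m³.

ρ ≈ 0.292 kg/m³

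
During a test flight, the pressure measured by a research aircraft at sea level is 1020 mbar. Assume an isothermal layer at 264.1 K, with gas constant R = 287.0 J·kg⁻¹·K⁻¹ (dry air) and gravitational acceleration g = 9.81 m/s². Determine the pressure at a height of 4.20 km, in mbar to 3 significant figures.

P ≈ 592 mbar

Scale height: H = RT/g = 287.0 × 264.1 / 9.81 = 7726.5 m.
Barometric formula: P = P₀ exp(−z/H).
z/H = 4200.0/7726.5 = 0.54358; exp(−0.54358) = 0.58067.
P = 1020 × 0.58067 = 592.28 mbar.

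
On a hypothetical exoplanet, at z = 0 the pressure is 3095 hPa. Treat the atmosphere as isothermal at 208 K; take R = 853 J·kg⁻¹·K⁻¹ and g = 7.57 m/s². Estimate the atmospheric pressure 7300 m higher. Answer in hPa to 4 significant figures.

Scale height: H = RT/g = 853 × 208 / 7.57 = 23438 m.
Barometric formula: P = P₀ exp(−z/H).
z/H = 7300.0/23438 = 0.31146; exp(−0.31146) = 0.73238.
P = 3095 × 0.73238 = 2266.7 hPa.

P ≈ 2267 hPa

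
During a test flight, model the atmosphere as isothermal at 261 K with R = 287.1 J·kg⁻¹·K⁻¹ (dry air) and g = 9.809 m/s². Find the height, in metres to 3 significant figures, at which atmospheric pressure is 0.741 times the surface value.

Scale height: H = RT/g = 287.1 × 261 / 9.809 = 7639.2 m.
Set P/P₀ = exp(−z/H) = 0.741, so z = −H ln(0.741).
−ln(0.741) = 0.29975; z = 7639.2 × 0.29975 = 2289.9 m.

z ≈ 2290 m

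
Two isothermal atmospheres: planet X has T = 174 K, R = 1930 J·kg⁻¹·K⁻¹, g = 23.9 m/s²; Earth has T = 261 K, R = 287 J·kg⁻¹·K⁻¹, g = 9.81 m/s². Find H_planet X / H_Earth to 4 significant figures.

H = RT/g for each body.
H_planet X = 1930 × 174 / 23.9 = 14051 m.
H_Earth = 287 × 261 / 9.81 = 7635.8 m.
H_planet X/H_Earth = 14051/7635.8 = 1.8401.

H_planet X/H_Earth ≈ 1.840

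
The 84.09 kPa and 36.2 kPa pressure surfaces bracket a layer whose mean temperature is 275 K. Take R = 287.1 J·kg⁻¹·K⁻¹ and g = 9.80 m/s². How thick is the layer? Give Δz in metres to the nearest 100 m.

Hypsometric equation: Δz = (R T̄/g) ln(P₁/P₂).
R T̄/g = 287.1 × 275 / 9.80 = 8056.4 m.
ln(84.09/36.2) = ln(2.3229) = 0.84282.
Δz = 8056.4 × 0.84282 = 6790.1 m.

Δz ≈ 6800 m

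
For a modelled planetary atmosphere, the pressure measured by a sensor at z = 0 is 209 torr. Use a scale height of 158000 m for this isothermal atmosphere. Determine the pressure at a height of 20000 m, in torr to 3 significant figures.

Barometric formula: P = P₀ exp(−z/H).
z/H = 20000/158000 = 0.12658; exp(−0.12658) = 0.88110.
P = 209 × 0.88110 = 184.15 torr.

P ≈ 184 torr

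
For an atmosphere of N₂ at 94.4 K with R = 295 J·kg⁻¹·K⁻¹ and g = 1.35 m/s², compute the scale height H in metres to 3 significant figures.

The scale height of an isothermal atmosphere is H = RT/g.
H = 295 × 94.4 / 1.35 = 27848/1.35 = 20628 m.

H ≈ 20600 m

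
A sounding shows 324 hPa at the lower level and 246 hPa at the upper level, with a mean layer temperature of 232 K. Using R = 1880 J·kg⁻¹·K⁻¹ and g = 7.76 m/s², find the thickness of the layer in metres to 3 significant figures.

Δz ≈ 15500 m

Hypsometric equation: Δz = (R T̄/g) ln(P₁/P₂).
R T̄/g = 1880 × 232 / 7.76 = 56206 m.
ln(324/246) = ln(1.3171) = 0.27543.
Δz = 56206 × 0.27543 = 15481 m.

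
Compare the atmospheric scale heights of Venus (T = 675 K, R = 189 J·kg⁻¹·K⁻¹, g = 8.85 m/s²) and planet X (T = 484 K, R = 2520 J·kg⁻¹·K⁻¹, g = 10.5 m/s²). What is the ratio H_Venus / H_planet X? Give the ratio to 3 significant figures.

H_Venus/H_planet X ≈ 0.124

H = RT/g for each body.
H_Venus = 189 × 675 / 8.85 = 14415 m.
H_planet X = 2520 × 484 / 10.5 = 116160 m.
H_Venus/H_planet X = 14415/116160 = 0.12410.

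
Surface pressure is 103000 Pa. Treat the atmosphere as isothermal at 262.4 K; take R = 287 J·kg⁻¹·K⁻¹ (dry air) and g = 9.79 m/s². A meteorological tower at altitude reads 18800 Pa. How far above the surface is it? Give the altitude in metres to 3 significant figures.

Scale height: H = RT/g = 287 × 262.4 / 9.79 = 7692.4 m.
Invert the barometric formula: z = H ln(P₀/P).
P₀/P = 103000/18800 = 5.4787; ln(5.4787) = 1.7009.
z = 7692.4 × 1.7009 = 13084 m.

z ≈ 13100 m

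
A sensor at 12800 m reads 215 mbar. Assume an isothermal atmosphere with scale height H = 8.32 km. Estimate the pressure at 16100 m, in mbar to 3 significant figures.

Between two levels, P₂ = P₁ exp(−Δz/H) with Δz = z₂ − z₁.
Δz = 16100 − 12800 = 3300.0 m; Δz/H = 3300.0/8320.0 = 0.39663.
P₂ = 215 × exp(−0.39663) = 215 × 0.67258 = 144.60 mbar.

P ≈ 145 mbar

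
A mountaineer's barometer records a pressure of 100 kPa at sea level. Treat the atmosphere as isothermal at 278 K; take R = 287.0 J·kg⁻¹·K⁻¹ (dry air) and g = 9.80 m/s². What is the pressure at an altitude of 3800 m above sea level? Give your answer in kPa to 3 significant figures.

P ≈ 62.7 kPa

Scale height: H = RT/g = 287.0 × 278 / 9.80 = 8141.4 m.
Barometric formula: P = P₀ exp(−z/H).
z/H = 3800.0/8141.4 = 0.46675; exp(−0.46675) = 0.62704.
P = 100 × 0.62704 = 62.704 kPa.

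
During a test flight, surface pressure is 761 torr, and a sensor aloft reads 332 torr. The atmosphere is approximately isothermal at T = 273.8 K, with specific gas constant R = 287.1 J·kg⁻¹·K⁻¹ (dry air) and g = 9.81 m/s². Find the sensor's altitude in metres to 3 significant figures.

Scale height: H = RT/g = 287.1 × 273.8 / 9.81 = 8013.0 m.
Invert the barometric formula: z = H ln(P₀/P).
P₀/P = 761/332 = 2.2922; ln(2.2922) = 0.82951.
z = 8013.0 × 0.82951 = 6646.9 m.

z ≈ 6650 m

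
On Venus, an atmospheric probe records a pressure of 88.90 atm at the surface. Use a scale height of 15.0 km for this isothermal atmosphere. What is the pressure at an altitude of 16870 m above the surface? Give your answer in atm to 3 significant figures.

P ≈ 28.9 atm

Barometric formula: P = P₀ exp(−z/H).
z/H = 16870/15000 = 1.1247; exp(−1.1247) = 0.32475.
P = 88.90 × 0.32475 = 28.870 atm.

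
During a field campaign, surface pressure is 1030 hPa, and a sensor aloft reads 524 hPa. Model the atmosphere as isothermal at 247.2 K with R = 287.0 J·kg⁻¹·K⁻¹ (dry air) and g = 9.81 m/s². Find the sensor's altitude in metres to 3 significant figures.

z ≈ 4890 m

Scale height: H = RT/g = 287.0 × 247.2 / 9.81 = 7232.0 m.
Invert the barometric formula: z = H ln(P₀/P).
P₀/P = 1030/524 = 1.9656; ln(1.9656) = 0.67580.
z = 7232.0 × 0.67580 = 4887.4 m.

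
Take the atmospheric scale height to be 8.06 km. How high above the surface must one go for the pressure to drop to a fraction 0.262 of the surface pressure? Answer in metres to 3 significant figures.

Set P/P₀ = exp(−z/H) = 0.262, so z = −H ln(0.262).
−ln(0.262) = 1.3394; z = 8060.0 × 1.3394 = 10796 m.

z ≈ 10800 m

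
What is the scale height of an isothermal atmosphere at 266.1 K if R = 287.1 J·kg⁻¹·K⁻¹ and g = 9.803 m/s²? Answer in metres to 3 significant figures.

The scale height of an isothermal atmosphere is H = RT/g.
H = 287.1 × 266.1 / 9.803 = 76397/9.803 = 7793.2 m.

H ≈ 7790 m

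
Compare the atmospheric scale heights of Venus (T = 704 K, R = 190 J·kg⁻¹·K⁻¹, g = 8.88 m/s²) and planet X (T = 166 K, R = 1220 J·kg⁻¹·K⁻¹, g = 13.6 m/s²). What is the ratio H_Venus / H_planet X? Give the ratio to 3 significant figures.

H_Venus/H_planet X ≈ 1.01

H = RT/g for each body.
H_Venus = 190 × 704 / 8.88 = 15063 m.
H_planet X = 1220 × 166 / 13.6 = 14891 m.
H_Venus/H_planet X = 15063/14891 = 1.0116.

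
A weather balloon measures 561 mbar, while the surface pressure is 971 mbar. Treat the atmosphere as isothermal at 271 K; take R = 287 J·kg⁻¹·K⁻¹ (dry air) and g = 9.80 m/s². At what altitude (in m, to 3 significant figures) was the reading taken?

z ≈ 4350 m

Scale height: H = RT/g = 287 × 271 / 9.80 = 7936.4 m.
Invert the barometric formula: z = H ln(P₀/P).
P₀/P = 971/561 = 1.7308; ln(1.7308) = 0.54858.
z = 7936.4 × 0.54858 = 4353.8 m.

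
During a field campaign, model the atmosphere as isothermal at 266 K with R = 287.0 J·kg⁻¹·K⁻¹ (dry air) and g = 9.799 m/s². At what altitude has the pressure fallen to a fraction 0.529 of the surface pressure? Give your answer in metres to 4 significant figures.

z ≈ 4961 m

Scale height: H = RT/g = 287.0 × 266 / 9.799 = 7790.8 m.
Set P/P₀ = exp(−z/H) = 0.529, so z = −H ln(0.529).
−ln(0.529) = 0.63677; z = 7790.8 × 0.63677 = 4960.9 m.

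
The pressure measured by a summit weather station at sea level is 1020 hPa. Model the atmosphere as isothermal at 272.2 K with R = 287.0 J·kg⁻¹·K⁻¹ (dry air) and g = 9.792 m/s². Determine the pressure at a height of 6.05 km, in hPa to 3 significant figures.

P ≈ 478 hPa

Scale height: H = RT/g = 287.0 × 272.2 / 9.792 = 7978.1 m.
Barometric formula: P = P₀ exp(−z/H).
z/H = 6050.0/7978.1 = 0.75833; exp(−0.75833) = 0.46845.
P = 1020 × 0.46845 = 477.82 hPa.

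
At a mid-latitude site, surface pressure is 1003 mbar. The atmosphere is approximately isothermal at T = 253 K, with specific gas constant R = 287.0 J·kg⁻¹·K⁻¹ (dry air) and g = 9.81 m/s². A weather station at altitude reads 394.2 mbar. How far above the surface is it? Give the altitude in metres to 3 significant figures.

Scale height: H = RT/g = 287.0 × 253 / 9.81 = 7401.7 m.
Invert the barometric formula: z = H ln(P₀/P).
P₀/P = 1003/394.2 = 2.5444; ln(2.5444) = 0.93389.
z = 7401.7 × 0.93389 = 6912.4 m.

z ≈ 6910 m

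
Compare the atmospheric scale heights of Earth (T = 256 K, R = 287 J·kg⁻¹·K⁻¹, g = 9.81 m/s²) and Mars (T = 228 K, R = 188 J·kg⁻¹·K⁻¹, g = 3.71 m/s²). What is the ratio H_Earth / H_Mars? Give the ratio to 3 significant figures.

H = RT/g for each body.
H_Earth = 287 × 256 / 9.81 = 7489.5 m.
H_Mars = 188 × 228 / 3.71 = 11554 m.
H_Earth/H_Mars = 7489.5/11554 = 0.64822.

H_Earth/H_Mars ≈ 0.648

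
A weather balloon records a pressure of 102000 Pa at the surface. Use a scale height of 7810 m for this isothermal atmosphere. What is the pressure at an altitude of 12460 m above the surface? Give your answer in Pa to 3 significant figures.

P ≈ 20700 Pa

Barometric formula: P = P₀ exp(−z/H).
z/H = 12460/7810.0 = 1.5954; exp(−1.5954) = 0.20283.
P = 102000 × 0.20283 = 20689 Pa.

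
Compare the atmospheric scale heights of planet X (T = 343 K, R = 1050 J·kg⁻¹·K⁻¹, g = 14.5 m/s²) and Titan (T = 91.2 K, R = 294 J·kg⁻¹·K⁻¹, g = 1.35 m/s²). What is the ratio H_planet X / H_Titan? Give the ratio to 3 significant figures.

H_planet X/H_Titan ≈ 1.25

H = RT/g for each body.
H_planet X = 1050 × 343 / 14.5 = 24838 m.
H_Titan = 294 × 91.2 / 1.35 = 19861 m.
H_planet X/H_Titan = 24838/19861 = 1.2506.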